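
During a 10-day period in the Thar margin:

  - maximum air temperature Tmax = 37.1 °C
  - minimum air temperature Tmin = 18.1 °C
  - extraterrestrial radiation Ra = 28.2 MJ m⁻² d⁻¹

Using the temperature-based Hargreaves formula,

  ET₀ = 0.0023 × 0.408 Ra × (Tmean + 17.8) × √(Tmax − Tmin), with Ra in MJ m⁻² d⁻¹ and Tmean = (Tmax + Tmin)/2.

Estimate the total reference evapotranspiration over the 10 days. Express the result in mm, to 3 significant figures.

52.4 mm

Tmean = (37.1 + 18.1)/2 = 27.60 °C
0.408 Ra = 0.408 × 28.2 = 11.5056 mm/d equivalent
ET₀ = 0.0023 × 11.5056 × (27.60 + 17.8) × √19.0 = 0.0023 × 11.5056 × 45.40 × 4.3589 = 5.2368 mm/d
Over 10 days: 5.2368 × 10 = 52.368 mm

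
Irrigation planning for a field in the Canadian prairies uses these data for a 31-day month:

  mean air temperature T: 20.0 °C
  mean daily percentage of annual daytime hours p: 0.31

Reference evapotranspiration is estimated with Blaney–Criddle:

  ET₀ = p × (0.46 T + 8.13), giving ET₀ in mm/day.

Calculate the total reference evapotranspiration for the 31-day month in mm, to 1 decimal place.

166.5 mm

ET₀ = 0.31 × (0.46 × 20.0 + 8.13) = 0.31 × 17.330 = 5.3723 mm/d
Monthly total = 5.3723 × 31 = 166.541 mm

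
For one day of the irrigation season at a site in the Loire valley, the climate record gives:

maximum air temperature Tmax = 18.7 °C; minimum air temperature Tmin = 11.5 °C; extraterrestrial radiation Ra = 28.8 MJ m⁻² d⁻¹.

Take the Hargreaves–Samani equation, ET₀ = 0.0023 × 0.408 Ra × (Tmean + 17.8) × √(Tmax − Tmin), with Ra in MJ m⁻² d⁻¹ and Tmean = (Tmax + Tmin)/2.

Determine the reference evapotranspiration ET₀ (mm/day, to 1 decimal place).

2.4 mm/day

Tmean = (18.7 + 11.5)/2 = 15.10 °C
0.408 Ra = 0.408 × 28.8 = 11.7504 mm/d equivalent
ET₀ = 0.0023 × 11.7504 × (15.10 + 17.8) × √7.2 = 0.0023 × 11.7504 × 32.90 × 2.6833 = 2.3859 mm/d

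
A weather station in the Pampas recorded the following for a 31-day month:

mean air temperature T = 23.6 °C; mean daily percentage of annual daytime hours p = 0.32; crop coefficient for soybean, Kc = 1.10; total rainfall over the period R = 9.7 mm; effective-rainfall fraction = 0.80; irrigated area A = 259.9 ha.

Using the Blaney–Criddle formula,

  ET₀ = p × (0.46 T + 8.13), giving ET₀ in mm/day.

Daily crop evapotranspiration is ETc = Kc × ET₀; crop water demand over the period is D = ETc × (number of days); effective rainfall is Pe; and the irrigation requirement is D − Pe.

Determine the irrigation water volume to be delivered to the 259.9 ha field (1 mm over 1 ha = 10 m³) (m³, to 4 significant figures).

518300 m³

ET₀ = 0.32 × (0.46 × 23.6 + 8.13) = 0.32 × 18.986 = 6.0755 mm/d
ETc = Kc × ET₀ = 1.10 × 6.0755 = 6.6831 mm/d
Crop demand D = ETc × 31 d = 6.6831 × 31 = 207.176 mm
Pe = 0.80 × 9.7 = 7.760 mm
D − Pe = 207.176 − 7.760 = 199.416 mm
Volume = 199.416 mm × 259.9 ha × 10 = 518282.2 m³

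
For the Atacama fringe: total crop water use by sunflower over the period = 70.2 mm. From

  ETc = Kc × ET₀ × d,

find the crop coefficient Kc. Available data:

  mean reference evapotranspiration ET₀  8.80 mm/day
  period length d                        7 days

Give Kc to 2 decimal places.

1.14

ETc = Kc × ET₀ × d  ⇒  Kc = ETc / (ET₀ × d)
Kc = 70.2 / (8.80 × 7) = 70.2 / 61.60 = 1.1396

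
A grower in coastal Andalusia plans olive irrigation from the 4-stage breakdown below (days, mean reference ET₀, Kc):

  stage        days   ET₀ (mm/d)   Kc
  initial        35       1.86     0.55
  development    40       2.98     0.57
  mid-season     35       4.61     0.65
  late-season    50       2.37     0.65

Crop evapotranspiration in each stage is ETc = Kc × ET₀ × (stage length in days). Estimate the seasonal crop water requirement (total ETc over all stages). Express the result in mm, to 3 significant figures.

286 mm

initial: 0.55 × 1.86 × 35 = 35.81 mm
development: 0.57 × 2.98 × 40 = 67.94 mm
mid-season: 0.65 × 4.61 × 35 = 104.88 mm
late-season: 0.65 × 2.37 × 50 = 77.03 mm
Seasonal total = 285.66 mm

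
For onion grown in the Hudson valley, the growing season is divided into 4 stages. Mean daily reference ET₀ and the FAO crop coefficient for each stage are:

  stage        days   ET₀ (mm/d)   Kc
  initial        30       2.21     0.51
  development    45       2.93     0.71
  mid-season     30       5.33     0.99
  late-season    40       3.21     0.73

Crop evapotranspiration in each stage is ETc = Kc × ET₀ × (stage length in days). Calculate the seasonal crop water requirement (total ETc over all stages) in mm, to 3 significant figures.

initial: 0.51 × 2.21 × 30 = 33.81 mm
development: 0.71 × 2.93 × 45 = 93.61 mm
mid-season: 0.99 × 5.33 × 30 = 158.30 mm
late-season: 0.73 × 3.21 × 40 = 93.73 mm
Seasonal total = 379.45 mm

379 mm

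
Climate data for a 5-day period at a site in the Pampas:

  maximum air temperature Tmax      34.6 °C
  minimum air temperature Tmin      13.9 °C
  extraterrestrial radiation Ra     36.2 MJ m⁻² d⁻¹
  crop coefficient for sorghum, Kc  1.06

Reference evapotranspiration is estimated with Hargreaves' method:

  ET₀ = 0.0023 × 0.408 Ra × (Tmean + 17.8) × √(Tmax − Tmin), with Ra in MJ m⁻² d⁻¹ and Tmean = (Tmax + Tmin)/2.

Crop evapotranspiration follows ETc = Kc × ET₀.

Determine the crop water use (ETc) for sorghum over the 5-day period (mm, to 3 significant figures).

Tmean = (34.6 + 13.9)/2 = 24.25 °C
0.408 Ra = 0.408 × 36.2 = 14.7696 mm/d equivalent
ET₀ = 0.0023 × 14.7696 × (24.25 + 17.8) × √20.7 = 0.0023 × 14.7696 × 42.05 × 4.5497 = 6.4990 mm/d
ETc = Kc × ET₀ = 1.06 × 6.4990 = 6.8889 mm/d
Over 5 days: 6.8889 × 5 = 34.445 mm

34.4 mm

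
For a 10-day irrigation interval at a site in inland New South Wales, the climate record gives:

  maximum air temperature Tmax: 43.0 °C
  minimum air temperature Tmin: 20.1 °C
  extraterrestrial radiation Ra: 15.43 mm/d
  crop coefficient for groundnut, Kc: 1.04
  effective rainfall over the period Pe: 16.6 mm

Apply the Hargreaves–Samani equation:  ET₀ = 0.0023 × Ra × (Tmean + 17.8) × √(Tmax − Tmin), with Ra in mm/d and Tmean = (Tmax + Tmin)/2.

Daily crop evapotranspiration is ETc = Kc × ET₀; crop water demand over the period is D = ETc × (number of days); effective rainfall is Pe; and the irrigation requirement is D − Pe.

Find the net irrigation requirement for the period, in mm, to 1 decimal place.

Tmean = (43.0 + 20.1)/2 = 31.55 °C
ET₀ = 0.0023 × 15.43 × (31.55 + 17.8) × √22.9 = 0.0023 × 15.43 × 49.35 × 4.7854 = 8.3811 mm/d
ETc = Kc × ET₀ = 1.04 × 8.3811 = 8.7163 mm/d
Crop demand D = ETc × 10 d = 8.7163 × 10 = 87.163 mm
D − Pe = 87.163 − 16.6 = 70.563 mm

70.6 mm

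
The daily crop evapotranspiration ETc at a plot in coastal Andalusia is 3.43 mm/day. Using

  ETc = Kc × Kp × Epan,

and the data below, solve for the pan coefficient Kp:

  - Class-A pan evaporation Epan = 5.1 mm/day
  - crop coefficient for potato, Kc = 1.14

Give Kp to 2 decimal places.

0.59

ETc = Kc × Kp × Epan  ⇒  Kp = ETc / (Kc × Epan)
Kp = 3.43 / (1.14 × 5.1) = 3.43 / 5.814 = 0.5900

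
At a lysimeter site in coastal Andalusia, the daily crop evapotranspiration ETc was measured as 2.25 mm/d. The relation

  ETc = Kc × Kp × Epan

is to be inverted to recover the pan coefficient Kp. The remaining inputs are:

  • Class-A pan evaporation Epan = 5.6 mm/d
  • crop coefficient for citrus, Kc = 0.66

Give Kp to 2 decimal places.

ETc = Kc × Kp × Epan  ⇒  Kp = ETc / (Kc × Epan)
Kp = 2.25 / (0.66 × 5.6) = 2.25 / 3.696 = 0.6088

0.61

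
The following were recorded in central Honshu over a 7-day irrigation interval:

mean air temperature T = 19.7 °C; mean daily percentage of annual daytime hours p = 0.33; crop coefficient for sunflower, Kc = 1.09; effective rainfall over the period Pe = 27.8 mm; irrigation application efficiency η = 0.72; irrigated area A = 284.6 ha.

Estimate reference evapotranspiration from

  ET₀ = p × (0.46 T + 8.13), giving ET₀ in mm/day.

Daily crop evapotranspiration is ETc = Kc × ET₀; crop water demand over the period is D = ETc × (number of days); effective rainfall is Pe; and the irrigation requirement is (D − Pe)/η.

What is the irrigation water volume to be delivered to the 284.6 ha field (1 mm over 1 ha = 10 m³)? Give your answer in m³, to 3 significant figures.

61200 m³

ET₀ = 0.33 × (0.46 × 19.7 + 8.13) = 0.33 × 17.192 = 5.6734 mm/d
ETc = Kc × ET₀ = 1.09 × 5.6734 = 6.1840 mm/d
Crop demand D = ETc × 7 d = 6.1840 × 7 = 43.288 mm
D − Pe = 43.288 − 27.8 = 15.488 mm
Gross irrigation = 15.488 / 0.72 = 21.511 mm
Volume = 21.511 mm × 284.6 ha × 10 = 61220.3 m³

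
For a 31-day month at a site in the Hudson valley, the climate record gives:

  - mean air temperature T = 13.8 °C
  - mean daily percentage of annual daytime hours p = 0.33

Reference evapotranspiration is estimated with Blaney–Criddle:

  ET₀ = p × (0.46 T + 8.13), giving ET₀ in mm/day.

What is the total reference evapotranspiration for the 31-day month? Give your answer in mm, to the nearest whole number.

ET₀ = 0.33 × (0.46 × 13.8 + 8.13) = 0.33 × 14.478 = 4.7777 mm/d
Monthly total = 4.7777 × 31 = 148.109 mm

148 mm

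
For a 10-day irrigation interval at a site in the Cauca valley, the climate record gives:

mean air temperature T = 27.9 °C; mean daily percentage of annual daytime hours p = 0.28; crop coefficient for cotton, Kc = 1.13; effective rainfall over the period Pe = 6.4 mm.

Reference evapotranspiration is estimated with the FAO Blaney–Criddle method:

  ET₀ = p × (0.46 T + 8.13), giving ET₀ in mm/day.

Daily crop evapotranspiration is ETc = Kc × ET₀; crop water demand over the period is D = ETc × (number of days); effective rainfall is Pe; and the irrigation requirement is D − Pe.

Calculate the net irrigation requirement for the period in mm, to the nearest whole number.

ET₀ = 0.28 × (0.46 × 27.9 + 8.13) = 0.28 × 20.964 = 5.8699 mm/d
ETc = Kc × ET₀ = 1.13 × 5.8699 = 6.6330 mm/d
Crop demand D = ETc × 10 d = 6.6330 × 10 = 66.330 mm
D − Pe = 66.330 − 6.4 = 59.930 mm

60 mm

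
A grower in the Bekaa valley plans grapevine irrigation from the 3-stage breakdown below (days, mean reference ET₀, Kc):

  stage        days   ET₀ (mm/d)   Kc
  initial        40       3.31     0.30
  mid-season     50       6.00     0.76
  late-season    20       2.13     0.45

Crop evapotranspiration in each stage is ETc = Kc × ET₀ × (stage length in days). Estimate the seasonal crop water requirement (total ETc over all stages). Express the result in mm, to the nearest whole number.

initial: 0.30 × 3.31 × 40 = 39.72 mm
mid-season: 0.76 × 6.00 × 50 = 228.00 mm
late-season: 0.45 × 2.13 × 20 = 19.17 mm
Seasonal total = 286.89 mm

287 mm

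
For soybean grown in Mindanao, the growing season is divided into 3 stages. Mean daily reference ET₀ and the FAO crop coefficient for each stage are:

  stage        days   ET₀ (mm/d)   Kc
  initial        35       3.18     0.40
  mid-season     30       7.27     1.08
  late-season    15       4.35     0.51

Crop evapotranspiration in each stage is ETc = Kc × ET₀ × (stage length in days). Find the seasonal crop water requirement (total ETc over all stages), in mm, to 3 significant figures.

313 mm

initial: 0.40 × 3.18 × 35 = 44.52 mm
mid-season: 1.08 × 7.27 × 30 = 235.55 mm
late-season: 0.51 × 4.35 × 15 = 33.28 mm
Seasonal total = 313.35 mm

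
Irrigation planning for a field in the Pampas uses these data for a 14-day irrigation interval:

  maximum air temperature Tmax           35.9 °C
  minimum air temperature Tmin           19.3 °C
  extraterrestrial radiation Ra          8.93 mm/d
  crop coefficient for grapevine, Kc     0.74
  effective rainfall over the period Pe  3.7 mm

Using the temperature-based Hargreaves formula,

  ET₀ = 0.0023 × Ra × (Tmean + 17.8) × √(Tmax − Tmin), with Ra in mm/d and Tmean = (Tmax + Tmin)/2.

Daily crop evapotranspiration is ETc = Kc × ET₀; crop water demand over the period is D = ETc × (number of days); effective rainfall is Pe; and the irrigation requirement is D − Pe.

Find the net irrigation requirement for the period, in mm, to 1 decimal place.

35.7 mm

Tmean = (35.9 + 19.3)/2 = 27.60 °C
ET₀ = 0.0023 × 8.93 × (27.60 + 17.8) × √16.6 = 0.0023 × 8.93 × 45.40 × 4.0743 = 3.7992 mm/d
ETc = Kc × ET₀ = 0.74 × 3.7992 = 2.8114 mm/d
Crop demand D = ETc × 14 d = 2.8114 × 14 = 39.360 mm
D − Pe = 39.360 − 3.7 = 35.660 mm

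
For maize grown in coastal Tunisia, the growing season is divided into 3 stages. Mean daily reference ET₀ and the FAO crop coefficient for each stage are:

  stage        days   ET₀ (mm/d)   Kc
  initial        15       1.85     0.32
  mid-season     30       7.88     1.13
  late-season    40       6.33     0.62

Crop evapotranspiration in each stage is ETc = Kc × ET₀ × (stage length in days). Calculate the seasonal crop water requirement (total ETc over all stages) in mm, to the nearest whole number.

initial: 0.32 × 1.85 × 15 = 8.88 mm
mid-season: 1.13 × 7.88 × 30 = 267.13 mm
late-season: 0.62 × 6.33 × 40 = 156.98 mm
Seasonal total = 432.99 mm

433 mm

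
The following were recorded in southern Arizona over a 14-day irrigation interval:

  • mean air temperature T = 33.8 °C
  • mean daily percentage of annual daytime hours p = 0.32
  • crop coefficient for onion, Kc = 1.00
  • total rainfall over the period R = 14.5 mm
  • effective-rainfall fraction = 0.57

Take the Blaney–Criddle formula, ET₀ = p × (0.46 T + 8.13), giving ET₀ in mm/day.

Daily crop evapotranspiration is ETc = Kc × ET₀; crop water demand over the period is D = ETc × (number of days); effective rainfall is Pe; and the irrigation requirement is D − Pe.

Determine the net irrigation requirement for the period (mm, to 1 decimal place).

ET₀ = 0.32 × (0.46 × 33.8 + 8.13) = 0.32 × 23.678 = 7.5770 mm/d
ETc = Kc × ET₀ = 1.00 × 7.5770 = 7.5770 mm/d
Crop demand D = ETc × 14 d = 7.5770 × 14 = 106.078 mm
Pe = 0.57 × 14.5 = 8.265 mm
D − Pe = 106.078 − 8.265 = 97.813 mm

97.8 mm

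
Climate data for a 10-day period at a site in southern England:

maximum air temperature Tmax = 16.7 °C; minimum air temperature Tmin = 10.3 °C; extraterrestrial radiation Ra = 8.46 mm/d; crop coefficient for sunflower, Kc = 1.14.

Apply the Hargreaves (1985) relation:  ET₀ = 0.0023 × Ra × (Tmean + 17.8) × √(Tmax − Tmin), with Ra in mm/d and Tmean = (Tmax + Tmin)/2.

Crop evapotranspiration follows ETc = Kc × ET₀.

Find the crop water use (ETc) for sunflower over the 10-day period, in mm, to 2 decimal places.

Tmean = (16.7 + 10.3)/2 = 13.50 °C
ET₀ = 0.0023 × 8.46 × (13.50 + 17.8) × √6.4 = 0.0023 × 8.46 × 31.30 × 2.5298 = 1.5407 mm/d
ETc = Kc × ET₀ = 1.14 × 1.5407 = 1.7564 mm/d
Over 10 days: 1.7564 × 10 = 17.564 mm

17.56 mm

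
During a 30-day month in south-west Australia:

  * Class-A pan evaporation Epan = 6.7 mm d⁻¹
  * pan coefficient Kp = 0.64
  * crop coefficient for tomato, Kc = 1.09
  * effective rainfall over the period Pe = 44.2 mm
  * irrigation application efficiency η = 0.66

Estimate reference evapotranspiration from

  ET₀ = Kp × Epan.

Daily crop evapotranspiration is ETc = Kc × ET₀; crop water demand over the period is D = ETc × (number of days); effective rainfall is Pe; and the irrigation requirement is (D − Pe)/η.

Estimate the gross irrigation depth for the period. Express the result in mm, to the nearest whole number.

ET₀ = 0.64 × 6.7 = 4.2880 mm/d
ETc = Kc × ET₀ = 1.09 × 4.2880 = 4.6739 mm/d
Crop demand D = ETc × 30 d = 4.6739 × 30 = 140.217 mm
D − Pe = 140.217 − 44.2 = 96.017 mm
Gross irrigation = 96.017 / 0.66 = 145.480 mm

145 mm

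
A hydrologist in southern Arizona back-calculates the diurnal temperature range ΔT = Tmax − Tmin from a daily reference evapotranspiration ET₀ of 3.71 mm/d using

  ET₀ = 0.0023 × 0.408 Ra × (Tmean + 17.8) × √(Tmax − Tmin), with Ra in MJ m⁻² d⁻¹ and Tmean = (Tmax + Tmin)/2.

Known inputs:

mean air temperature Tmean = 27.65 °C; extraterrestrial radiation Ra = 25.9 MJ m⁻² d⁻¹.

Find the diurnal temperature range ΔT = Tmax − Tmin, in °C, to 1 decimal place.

11.3 °C

√ΔT = ET₀ / [0.0023 × 0.408 × Ra × (Tmean+17.8)] = 3.71 / (0.0023 × 10.5672 × 45.45) = 3.3586
ΔT = 3.3586² = 11.280 °C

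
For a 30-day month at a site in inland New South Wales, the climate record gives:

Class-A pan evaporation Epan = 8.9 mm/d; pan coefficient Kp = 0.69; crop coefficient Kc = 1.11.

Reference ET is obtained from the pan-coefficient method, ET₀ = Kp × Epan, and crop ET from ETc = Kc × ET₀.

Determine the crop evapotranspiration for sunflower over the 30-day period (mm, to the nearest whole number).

ET₀ = 0.69 × 8.9 = 6.1410 mm/d
ETc = Kc × ET₀ = 1.11 × 6.1410 = 6.8165 mm/d
Over 30 days: 6.8165 × 30 = 204.495 mm

204 mm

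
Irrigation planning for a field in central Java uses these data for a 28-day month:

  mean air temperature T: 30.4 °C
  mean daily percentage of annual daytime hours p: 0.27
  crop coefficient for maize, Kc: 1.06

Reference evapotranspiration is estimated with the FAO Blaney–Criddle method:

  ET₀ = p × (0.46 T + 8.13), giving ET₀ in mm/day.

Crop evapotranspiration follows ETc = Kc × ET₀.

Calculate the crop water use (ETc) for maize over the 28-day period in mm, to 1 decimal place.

ET₀ = 0.27 × (0.46 × 30.4 + 8.13) = 0.27 × 22.114 = 5.9708 mm/d
ETc = Kc × ET₀ = 1.06 × 5.9708 = 6.3290 mm/d
Over 28 days: 6.3290 × 28 = 177.212 mm

177.2 mm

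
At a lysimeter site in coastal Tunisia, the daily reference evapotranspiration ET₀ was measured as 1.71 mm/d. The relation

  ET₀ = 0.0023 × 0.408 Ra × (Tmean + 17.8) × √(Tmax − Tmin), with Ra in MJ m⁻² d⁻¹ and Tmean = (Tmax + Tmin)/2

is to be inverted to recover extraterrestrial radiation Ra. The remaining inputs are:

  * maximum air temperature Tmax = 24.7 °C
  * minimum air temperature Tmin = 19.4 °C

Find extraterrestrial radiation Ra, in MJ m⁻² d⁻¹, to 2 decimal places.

19.86 MJ m⁻² d⁻¹

Tmean = (24.7+19.4)/2 = 22.05 °C; ΔT = 5.3
Ra = ET₀ / [0.0023 × 0.408 × (Tmean+17.8) × √ΔT]
   = 1.71 / (0.0023 × 0.408 × 39.85 × 2.3022) = 19.863 MJ m⁻² d⁻¹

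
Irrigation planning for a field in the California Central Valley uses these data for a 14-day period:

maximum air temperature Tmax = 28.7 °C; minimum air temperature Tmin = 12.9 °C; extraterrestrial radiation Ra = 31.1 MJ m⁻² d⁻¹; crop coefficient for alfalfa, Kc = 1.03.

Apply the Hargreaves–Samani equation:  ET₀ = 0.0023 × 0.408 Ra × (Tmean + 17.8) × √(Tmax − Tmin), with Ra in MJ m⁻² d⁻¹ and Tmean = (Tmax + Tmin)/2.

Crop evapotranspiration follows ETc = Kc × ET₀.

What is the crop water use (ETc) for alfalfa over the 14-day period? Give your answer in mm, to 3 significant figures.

Tmean = (28.7 + 12.9)/2 = 20.80 °C
0.408 Ra = 0.408 × 31.1 = 12.6888 mm/d equivalent
ET₀ = 0.0023 × 12.6888 × (20.80 + 17.8) × √15.8 = 0.0023 × 12.6888 × 38.60 × 3.9749 = 4.4778 mm/d
ETc = Kc × ET₀ = 1.03 × 4.4778 = 4.6121 mm/d
Over 14 days: 4.6121 × 14 = 64.569 mm

64.6 mm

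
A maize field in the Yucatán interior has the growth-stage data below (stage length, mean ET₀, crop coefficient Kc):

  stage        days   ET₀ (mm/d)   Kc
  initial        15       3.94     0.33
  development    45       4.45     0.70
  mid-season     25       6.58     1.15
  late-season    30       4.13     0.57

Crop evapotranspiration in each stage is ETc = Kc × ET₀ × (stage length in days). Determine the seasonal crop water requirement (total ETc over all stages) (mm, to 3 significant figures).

419 mm

initial: 0.33 × 3.94 × 15 = 19.50 mm
development: 0.70 × 4.45 × 45 = 140.18 mm
mid-season: 1.15 × 6.58 × 25 = 189.18 mm
late-season: 0.57 × 4.13 × 30 = 70.62 mm
Seasonal total = 419.48 mm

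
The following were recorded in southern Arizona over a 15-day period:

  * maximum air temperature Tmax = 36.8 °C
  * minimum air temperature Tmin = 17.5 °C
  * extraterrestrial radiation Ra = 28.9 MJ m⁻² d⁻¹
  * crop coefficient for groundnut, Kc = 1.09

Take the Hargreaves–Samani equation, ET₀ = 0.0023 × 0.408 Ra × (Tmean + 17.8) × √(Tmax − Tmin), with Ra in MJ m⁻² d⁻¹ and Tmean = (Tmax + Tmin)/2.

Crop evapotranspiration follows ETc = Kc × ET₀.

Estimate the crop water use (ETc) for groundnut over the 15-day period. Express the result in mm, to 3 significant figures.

Tmean = (36.8 + 17.5)/2 = 27.15 °C
0.408 Ra = 0.408 × 28.9 = 11.7912 mm/d equivalent
ET₀ = 0.0023 × 11.7912 × (27.15 + 17.8) × √19.3 = 0.0023 × 11.7912 × 44.95 × 4.3932 = 5.3555 mm/d
ETc = Kc × ET₀ = 1.09 × 5.3555 = 5.8375 mm/d
Over 15 days: 5.8375 × 15 = 87.563 mm

87.6 mm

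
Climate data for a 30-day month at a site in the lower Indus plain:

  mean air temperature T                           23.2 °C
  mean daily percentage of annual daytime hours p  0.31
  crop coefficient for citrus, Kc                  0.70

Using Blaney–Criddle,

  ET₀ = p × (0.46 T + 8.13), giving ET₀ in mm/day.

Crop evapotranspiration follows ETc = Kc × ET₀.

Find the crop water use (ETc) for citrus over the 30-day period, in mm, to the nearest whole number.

122 mm

ET₀ = 0.31 × (0.46 × 23.2 + 8.13) = 0.31 × 18.802 = 5.8286 mm/d
ETc = Kc × ET₀ = 0.70 × 5.8286 = 4.0800 mm/d
Over 30 days: 4.0800 × 30 = 122.400 mm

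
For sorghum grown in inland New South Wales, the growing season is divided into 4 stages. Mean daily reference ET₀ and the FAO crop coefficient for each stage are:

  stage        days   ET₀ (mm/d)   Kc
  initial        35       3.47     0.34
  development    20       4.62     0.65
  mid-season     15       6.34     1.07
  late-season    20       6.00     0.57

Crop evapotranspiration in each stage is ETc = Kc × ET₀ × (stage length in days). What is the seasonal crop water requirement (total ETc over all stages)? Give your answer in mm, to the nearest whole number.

initial: 0.34 × 3.47 × 35 = 41.29 mm
development: 0.65 × 4.62 × 20 = 60.06 mm
mid-season: 1.07 × 6.34 × 15 = 101.76 mm
late-season: 0.57 × 6.00 × 20 = 68.40 mm
Seasonal total = 271.51 mm

272 mm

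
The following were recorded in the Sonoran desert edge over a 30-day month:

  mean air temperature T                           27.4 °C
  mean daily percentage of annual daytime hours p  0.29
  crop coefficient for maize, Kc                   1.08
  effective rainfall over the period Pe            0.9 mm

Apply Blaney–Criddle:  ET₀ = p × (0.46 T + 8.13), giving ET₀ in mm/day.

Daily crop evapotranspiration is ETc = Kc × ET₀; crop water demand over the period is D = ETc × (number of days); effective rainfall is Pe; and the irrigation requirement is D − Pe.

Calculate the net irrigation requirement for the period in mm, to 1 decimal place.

193.9 mm

ET₀ = 0.29 × (0.46 × 27.4 + 8.13) = 0.29 × 20.734 = 6.0129 mm/d
ETc = Kc × ET₀ = 1.08 × 6.0129 = 6.4939 mm/d
Crop demand D = ETc × 30 d = 6.4939 × 30 = 194.817 mm
D − Pe = 194.817 − 0.9 = 193.917 mm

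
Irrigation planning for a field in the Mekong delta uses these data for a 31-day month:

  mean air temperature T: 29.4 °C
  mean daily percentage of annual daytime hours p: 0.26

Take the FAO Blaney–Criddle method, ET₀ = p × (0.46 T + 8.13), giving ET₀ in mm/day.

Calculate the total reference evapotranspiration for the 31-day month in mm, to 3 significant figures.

175 mm

ET₀ = 0.26 × (0.46 × 29.4 + 8.13) = 0.26 × 21.654 = 5.6300 mm/d
Monthly total = 5.6300 × 31 = 174.530 mm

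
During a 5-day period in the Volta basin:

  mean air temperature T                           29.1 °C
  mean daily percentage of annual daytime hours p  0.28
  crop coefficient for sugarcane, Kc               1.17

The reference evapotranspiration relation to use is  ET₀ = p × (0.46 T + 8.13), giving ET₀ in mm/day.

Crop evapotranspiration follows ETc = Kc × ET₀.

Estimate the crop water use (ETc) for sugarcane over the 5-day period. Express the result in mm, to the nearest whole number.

ET₀ = 0.28 × (0.46 × 29.1 + 8.13) = 0.28 × 21.516 = 6.0245 mm/d
ETc = Kc × ET₀ = 1.17 × 6.0245 = 7.0487 mm/d
Over 5 days: 7.0487 × 5 = 35.244 mm

35 mm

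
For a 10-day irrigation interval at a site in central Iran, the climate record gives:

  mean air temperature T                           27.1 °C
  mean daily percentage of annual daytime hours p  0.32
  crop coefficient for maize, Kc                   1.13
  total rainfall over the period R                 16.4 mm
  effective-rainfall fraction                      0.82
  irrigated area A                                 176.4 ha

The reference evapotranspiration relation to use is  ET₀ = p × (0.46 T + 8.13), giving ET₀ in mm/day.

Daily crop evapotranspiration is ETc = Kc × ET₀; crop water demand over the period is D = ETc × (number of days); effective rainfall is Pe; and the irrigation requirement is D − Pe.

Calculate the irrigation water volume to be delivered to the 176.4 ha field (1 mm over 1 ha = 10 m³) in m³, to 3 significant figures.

108000 m³

ET₀ = 0.32 × (0.46 × 27.1 + 8.13) = 0.32 × 20.596 = 6.5907 mm/d
ETc = Kc × ET₀ = 1.13 × 6.5907 = 7.4475 mm/d
Crop demand D = ETc × 10 d = 7.4475 × 10 = 74.475 mm
Pe = 0.82 × 16.4 = 13.448 mm
D − Pe = 74.475 − 13.448 = 61.027 mm
Volume = 61.027 mm × 176.4 ha × 10 = 107651.6 m³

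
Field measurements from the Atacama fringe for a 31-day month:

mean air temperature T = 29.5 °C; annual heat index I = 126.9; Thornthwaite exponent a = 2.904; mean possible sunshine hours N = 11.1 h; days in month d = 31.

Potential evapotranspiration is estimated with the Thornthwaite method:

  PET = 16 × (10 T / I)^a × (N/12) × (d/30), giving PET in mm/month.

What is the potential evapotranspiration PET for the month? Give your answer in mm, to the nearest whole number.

10T/I = 10 × 29.5 / 126.9 = 2.3247
(10T/I)^a = 2.3247^2.904 = 11.5859
Uncorrected PET = 16 × 11.5859 = 185.374 mm
Correction = (N/12)(d/30) = (11.1/12)(31/30) = 0.9558
PET = 185.374 × 0.9558 = 177.180 mm/month

177 mm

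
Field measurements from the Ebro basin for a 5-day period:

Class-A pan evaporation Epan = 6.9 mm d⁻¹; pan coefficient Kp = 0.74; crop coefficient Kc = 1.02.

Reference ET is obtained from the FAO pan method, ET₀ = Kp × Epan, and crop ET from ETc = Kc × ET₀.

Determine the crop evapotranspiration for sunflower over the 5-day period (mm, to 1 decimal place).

ET₀ = 0.74 × 6.9 = 5.1060 mm/d
ETc = Kc × ET₀ = 1.02 × 5.1060 = 5.2081 mm/d
Over 5 days: 5.2081 × 5 = 26.041 mm

26.0 mm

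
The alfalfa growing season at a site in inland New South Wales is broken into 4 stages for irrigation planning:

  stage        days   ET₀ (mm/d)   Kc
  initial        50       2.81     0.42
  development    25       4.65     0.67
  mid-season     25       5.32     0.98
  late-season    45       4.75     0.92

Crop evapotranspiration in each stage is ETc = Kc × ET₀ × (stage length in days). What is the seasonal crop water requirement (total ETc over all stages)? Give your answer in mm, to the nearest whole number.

464 mm

initial: 0.42 × 2.81 × 50 = 59.01 mm
development: 0.67 × 4.65 × 25 = 77.89 mm
mid-season: 0.98 × 5.32 × 25 = 130.34 mm
late-season: 0.92 × 4.75 × 45 = 196.65 mm
Seasonal total = 463.89 mm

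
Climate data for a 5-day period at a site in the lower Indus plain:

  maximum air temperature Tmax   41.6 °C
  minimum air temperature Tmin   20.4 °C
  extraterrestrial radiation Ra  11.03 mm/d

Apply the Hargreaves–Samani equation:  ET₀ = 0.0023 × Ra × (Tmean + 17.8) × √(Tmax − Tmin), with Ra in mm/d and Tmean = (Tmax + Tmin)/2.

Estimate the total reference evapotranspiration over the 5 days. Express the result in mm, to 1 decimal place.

28.5 mm

Tmean = (41.6 + 20.4)/2 = 31.00 °C
ET₀ = 0.0023 × 11.03 × (31.00 + 17.8) × √21.2 = 0.0023 × 11.03 × 48.80 × 4.6043 = 5.7002 mm/d
Over 5 days: 5.7002 × 5 = 28.501 mm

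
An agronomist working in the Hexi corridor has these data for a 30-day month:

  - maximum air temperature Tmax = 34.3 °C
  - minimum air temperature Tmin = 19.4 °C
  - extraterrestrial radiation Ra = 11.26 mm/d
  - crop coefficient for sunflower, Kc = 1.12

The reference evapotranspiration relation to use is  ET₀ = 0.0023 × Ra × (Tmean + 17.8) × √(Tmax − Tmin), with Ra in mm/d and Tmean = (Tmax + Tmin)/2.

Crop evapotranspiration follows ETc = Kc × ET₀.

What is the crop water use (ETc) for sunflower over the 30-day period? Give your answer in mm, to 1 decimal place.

150.0 mm

Tmean = (34.3 + 19.4)/2 = 26.85 °C
ET₀ = 0.0023 × 11.26 × (26.85 + 17.8) × √14.9 = 0.0023 × 11.26 × 44.65 × 3.8601 = 4.4636 mm/d
ETc = Kc × ET₀ = 1.12 × 4.4636 = 4.9992 mm/d
Over 30 days: 4.9992 × 30 = 149.976 mm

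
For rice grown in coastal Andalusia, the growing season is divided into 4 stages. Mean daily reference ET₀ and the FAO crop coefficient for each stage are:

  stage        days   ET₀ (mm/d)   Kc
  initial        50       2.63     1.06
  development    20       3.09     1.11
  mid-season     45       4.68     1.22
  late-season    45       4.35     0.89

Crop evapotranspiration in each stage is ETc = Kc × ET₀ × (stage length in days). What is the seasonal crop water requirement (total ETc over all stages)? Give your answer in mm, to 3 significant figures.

initial: 1.06 × 2.63 × 50 = 139.39 mm
development: 1.11 × 3.09 × 20 = 68.60 mm
mid-season: 1.22 × 4.68 × 45 = 256.93 mm
late-season: 0.89 × 4.35 × 45 = 174.22 mm
Seasonal total = 639.14 mm

639 mm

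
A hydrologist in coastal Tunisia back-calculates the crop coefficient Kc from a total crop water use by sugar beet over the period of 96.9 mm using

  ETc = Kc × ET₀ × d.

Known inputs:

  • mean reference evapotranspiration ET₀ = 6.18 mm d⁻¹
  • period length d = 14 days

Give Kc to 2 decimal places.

ETc = Kc × ET₀ × d  ⇒  Kc = ETc / (ET₀ × d)
Kc = 96.9 / (6.18 × 14) = 96.9 / 86.52 = 1.1200

1.12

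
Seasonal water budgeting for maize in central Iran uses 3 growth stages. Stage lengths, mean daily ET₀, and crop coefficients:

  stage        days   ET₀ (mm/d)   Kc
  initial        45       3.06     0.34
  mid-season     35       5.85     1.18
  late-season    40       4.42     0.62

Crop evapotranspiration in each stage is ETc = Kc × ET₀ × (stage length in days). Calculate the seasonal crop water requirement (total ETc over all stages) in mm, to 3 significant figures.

398 mm

initial: 0.34 × 3.06 × 45 = 46.82 mm
mid-season: 1.18 × 5.85 × 35 = 241.61 mm
late-season: 0.62 × 4.42 × 40 = 109.62 mm
Seasonal total = 398.05 mm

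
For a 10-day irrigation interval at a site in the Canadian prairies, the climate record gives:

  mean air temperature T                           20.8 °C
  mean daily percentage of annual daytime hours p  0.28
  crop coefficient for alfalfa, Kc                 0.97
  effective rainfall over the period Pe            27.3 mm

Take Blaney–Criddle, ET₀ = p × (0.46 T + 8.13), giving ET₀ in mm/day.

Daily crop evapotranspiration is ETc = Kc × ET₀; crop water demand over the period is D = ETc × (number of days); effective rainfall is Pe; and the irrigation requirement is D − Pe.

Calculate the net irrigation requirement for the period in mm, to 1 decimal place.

20.8 mm

ET₀ = 0.28 × (0.46 × 20.8 + 8.13) = 0.28 × 17.698 = 4.9554 mm/d
ETc = Kc × ET₀ = 0.97 × 4.9554 = 4.8067 mm/d
Crop demand D = ETc × 10 d = 4.8067 × 10 = 48.067 mm
D − Pe = 48.067 − 27.3 = 20.767 mm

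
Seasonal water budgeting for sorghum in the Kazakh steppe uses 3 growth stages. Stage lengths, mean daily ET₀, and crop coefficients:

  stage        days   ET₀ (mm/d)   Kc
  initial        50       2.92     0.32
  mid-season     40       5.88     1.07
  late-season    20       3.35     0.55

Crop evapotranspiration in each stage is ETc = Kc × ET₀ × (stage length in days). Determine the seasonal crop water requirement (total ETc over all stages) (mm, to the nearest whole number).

335 mm

initial: 0.32 × 2.92 × 50 = 46.72 mm
mid-season: 1.07 × 5.88 × 40 = 251.66 mm
late-season: 0.55 × 3.35 × 20 = 36.85 mm
Seasonal total = 335.23 mm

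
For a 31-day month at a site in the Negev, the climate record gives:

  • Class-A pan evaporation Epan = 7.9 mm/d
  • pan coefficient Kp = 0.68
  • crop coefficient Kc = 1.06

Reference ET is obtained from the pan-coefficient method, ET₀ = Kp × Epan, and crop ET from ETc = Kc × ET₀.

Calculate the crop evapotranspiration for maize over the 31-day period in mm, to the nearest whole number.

ET₀ = 0.68 × 7.9 = 5.3720 mm/d
ETc = Kc × ET₀ = 1.06 × 5.3720 = 5.6943 mm/d
Over 31 days: 5.6943 × 31 = 176.523 mm

177 mm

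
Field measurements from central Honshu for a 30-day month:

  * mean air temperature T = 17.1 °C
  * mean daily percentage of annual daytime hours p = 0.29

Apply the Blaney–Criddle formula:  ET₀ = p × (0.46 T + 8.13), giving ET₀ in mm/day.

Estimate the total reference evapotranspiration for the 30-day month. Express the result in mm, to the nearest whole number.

139 mm

ET₀ = 0.29 × (0.46 × 17.1 + 8.13) = 0.29 × 15.996 = 4.6388 mm/d
Monthly total = 4.6388 × 30 = 139.164 mm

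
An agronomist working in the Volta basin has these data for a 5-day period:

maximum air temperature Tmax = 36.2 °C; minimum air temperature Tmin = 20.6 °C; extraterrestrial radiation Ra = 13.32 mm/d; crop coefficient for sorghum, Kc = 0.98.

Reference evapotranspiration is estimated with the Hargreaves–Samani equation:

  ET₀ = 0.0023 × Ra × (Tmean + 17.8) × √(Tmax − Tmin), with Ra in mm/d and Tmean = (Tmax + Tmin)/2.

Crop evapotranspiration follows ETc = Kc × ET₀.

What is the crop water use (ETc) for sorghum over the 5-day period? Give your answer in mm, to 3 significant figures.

27.4 mm

Tmean = (36.2 + 20.6)/2 = 28.40 °C
ET₀ = 0.0023 × 13.32 × (28.40 + 17.8) × √15.6 = 0.0023 × 13.32 × 46.20 × 3.9497 = 5.5903 mm/d
ETc = Kc × ET₀ = 0.98 × 5.5903 = 5.4785 mm/d
Over 5 days: 5.4785 × 5 = 27.393 mm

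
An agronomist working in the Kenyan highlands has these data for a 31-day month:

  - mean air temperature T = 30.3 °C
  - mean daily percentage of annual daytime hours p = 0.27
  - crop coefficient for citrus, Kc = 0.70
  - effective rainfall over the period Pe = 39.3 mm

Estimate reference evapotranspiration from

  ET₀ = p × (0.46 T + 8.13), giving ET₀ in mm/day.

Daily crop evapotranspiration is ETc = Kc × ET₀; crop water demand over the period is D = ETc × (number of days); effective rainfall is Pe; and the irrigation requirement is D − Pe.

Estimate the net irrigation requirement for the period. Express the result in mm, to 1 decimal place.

90.0 mm

ET₀ = 0.27 × (0.46 × 30.3 + 8.13) = 0.27 × 22.068 = 5.9584 mm/d
ETc = Kc × ET₀ = 0.70 × 5.9584 = 4.1709 mm/d
Crop demand D = ETc × 31 d = 4.1709 × 31 = 129.298 mm
D − Pe = 129.298 − 39.3 = 89.998 mm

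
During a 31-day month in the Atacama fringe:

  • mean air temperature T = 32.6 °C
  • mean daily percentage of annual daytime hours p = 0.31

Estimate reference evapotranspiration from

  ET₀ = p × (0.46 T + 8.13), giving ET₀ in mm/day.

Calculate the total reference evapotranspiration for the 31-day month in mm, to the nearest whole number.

222 mm

ET₀ = 0.31 × (0.46 × 32.6 + 8.13) = 0.31 × 23.126 = 7.1691 mm/d
Monthly total = 7.1691 × 31 = 222.242 mm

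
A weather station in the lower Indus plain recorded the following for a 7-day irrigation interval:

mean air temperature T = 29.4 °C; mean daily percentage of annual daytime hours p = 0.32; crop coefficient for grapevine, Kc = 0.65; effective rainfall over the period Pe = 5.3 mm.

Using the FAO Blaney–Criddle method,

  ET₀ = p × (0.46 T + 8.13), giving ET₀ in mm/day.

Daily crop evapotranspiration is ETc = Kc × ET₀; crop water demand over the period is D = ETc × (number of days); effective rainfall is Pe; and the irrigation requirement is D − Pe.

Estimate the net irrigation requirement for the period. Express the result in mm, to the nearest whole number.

26 mm

ET₀ = 0.32 × (0.46 × 29.4 + 8.13) = 0.32 × 21.654 = 6.9293 mm/d
ETc = Kc × ET₀ = 0.65 × 6.9293 = 4.5040 mm/d
Crop demand D = ETc × 7 d = 4.5040 × 7 = 31.528 mm
D − Pe = 31.528 − 5.3 = 26.228 mm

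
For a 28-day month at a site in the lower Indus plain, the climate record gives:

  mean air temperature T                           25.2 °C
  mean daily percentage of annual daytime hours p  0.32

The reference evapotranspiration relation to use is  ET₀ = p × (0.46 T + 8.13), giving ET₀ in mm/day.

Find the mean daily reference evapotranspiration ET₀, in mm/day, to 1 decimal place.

ET₀ = 0.32 × (0.46 × 25.2 + 8.13) = 0.32 × 19.722 = 6.3110 mm/d

6.3 mm/day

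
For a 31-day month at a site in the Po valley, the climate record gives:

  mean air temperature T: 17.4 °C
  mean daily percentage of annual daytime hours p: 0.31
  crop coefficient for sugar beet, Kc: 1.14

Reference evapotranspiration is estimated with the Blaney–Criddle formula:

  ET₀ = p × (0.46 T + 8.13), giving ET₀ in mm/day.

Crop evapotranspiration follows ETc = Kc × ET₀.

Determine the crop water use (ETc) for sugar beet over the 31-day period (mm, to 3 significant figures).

ET₀ = 0.31 × (0.46 × 17.4 + 8.13) = 0.31 × 16.134 = 5.0015 mm/d
ETc = Kc × ET₀ = 1.14 × 5.0015 = 5.7017 mm/d
Over 31 days: 5.7017 × 31 = 176.753 mm

177 mm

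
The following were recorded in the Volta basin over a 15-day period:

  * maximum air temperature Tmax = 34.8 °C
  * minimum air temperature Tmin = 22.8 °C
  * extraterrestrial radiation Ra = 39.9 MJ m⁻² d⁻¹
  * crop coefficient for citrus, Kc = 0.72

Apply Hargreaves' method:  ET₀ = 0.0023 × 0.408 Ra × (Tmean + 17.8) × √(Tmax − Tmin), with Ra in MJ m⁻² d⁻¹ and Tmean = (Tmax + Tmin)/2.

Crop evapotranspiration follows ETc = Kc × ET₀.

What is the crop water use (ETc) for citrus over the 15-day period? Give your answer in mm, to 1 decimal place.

65.3 mm

Tmean = (34.8 + 22.8)/2 = 28.80 °C
0.408 Ra = 0.408 × 39.9 = 16.2792 mm/d equivalent
ET₀ = 0.0023 × 16.2792 × (28.80 + 17.8) × √12.0 = 0.0023 × 16.2792 × 46.60 × 3.4641 = 6.0442 mm/d
ETc = Kc × ET₀ = 0.72 × 6.0442 = 4.3518 mm/d
Over 15 days: 4.3518 × 15 = 65.277 mm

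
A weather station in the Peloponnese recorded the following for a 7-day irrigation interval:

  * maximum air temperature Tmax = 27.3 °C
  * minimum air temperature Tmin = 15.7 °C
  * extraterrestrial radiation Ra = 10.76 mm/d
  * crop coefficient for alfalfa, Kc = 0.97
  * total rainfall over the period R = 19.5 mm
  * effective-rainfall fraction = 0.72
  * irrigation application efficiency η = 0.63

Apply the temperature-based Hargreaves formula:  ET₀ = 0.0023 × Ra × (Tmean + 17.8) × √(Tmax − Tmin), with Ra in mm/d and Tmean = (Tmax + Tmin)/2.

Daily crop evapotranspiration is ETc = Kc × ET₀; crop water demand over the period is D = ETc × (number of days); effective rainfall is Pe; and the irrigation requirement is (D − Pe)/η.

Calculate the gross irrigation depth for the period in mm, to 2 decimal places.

Tmean = (27.3 + 15.7)/2 = 21.50 °C
ET₀ = 0.0023 × 10.76 × (21.50 + 17.8) × √11.6 = 0.0023 × 10.76 × 39.30 × 3.4059 = 3.3126 mm/d
ETc = Kc × ET₀ = 0.97 × 3.3126 = 3.2132 mm/d
Crop demand D = ETc × 7 d = 3.2132 × 7 = 22.492 mm
Pe = 0.72 × 19.5 = 14.040 mm
D − Pe = 22.492 − 14.040 = 8.452 mm
Gross irrigation = 8.452 / 0.63 = 13.416 mm

13.42 mm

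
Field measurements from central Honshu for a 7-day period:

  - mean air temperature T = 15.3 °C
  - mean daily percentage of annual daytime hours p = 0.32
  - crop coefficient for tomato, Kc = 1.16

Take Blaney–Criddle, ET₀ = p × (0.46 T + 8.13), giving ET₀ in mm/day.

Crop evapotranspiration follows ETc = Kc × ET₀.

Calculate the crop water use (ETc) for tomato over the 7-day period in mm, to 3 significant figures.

ET₀ = 0.32 × (0.46 × 15.3 + 8.13) = 0.32 × 15.168 = 4.8538 mm/d
ETc = Kc × ET₀ = 1.16 × 4.8538 = 5.6304 mm/d
Over 7 days: 5.6304 × 7 = 39.413 mm

39.4 mm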